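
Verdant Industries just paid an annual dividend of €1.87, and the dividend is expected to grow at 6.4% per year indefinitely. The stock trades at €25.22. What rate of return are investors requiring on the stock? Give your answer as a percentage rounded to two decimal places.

14.29%

D₁ = €1.87 × 1.064 = €1.9897
P = D₁/(r − g) ⇒ r = D₁/P + g = €1.9897/€25.22 + 0.064 = 0.078893 + 0.064 = 0.142893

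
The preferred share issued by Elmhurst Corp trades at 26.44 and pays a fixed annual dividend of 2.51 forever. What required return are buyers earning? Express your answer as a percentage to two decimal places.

9.49%

P = C/r ⇒ r = C/P = 2.51/26.44 = 0.094932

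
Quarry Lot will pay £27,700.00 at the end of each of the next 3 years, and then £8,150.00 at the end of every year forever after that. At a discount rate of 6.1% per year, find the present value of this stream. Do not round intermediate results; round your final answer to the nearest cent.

£185767.41

PV of 3-year annuity: £27,700.00 × [1 − (1+0.061)^−3] / 0.061 = 73905.65318
Perpetuity value at year 3: £8,150.00 / 0.061 = 133606.55738
PV of perpetuity: 133606.55738 / (1+0.061)^3 = 111861.75328
Total PV = 73905.65318 + 111861.75328 = 185767.40646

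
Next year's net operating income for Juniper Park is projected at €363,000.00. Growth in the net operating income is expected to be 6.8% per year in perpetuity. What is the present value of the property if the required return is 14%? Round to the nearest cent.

Growing perpetuity: P = D₁ / (r − g) = €363,000.0000 / (0.14 − 0.068) = €5,041,666.67

€5041666.67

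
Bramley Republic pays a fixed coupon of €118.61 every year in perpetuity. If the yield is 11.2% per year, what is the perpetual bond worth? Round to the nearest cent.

Level perpetuity: PV = C / r = €118.61 / 0.112 = €1,059.02

€1059.02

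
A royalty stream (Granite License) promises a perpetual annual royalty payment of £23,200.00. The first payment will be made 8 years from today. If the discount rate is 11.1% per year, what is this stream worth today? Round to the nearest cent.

Value at end of year 7: C / r = £23,200.00 / 0.111 = £209,009.0090
Discount to today: PV = £209,009.0090 / (1 + 0.111)^7 = £209,009.0090 / 2.089288 = £100,038.37

£100038.37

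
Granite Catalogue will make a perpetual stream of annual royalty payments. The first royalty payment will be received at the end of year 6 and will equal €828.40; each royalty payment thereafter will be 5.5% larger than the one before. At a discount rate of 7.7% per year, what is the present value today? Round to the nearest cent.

Value at end of year 5: C₁ / (r − g) = €828.40 / (0.077 − 0.055) = €37,654.5455
Discount to today: PV = €37,654.5455 / (1 + 0.077)^5 = €37,654.5455 / 1.449034 = €25,985.97

€25985.97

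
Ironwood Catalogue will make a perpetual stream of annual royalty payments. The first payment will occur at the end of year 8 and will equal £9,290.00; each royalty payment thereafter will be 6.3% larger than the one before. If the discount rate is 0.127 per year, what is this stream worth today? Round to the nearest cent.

£62859.12

Value at end of year 7: C₁ / (r − g) = £9,290.00 / (0.127 − 0.063) = £145,156.2500
Discount to today: PV = £145,156.2500 / (1 + 0.127)^7 = £145,156.2500 / 2.309231 = £62,859.12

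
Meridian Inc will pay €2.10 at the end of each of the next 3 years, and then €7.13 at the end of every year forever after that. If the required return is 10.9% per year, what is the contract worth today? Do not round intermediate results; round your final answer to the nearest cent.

€53.10

PV of 3-year annuity: €2.10 × [1 − (1+0.109)^−3] / 0.109 = 5.14074
Perpetuity value at year 3: €7.13 / 0.109 = 65.41284
PV of perpetuity: 65.41284 / (1+0.109)^3 = 47.95881
Total PV = 5.14074 + 47.95881 = 53.09955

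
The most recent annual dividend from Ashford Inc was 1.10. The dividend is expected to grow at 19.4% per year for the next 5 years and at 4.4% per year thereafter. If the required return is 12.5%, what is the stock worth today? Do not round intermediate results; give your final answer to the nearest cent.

D_1 = 1.31340
D_2 = 1.56820
D_3 = 1.87243
D_4 = 2.23568
D_5 = 2.66940
Terminal value at year 5: TV = D_5×(1+g_2)/(r−g_2) = 2.78686/0.081 = 34.40565
P_0 = D_1/(1+r)^1 + D_2/(1+r)^2 + D_3/(1+r)^3 + D_4/(1+r)^4 + D_5/(1+r)^5 + TV/(1+r)^5
    = 1.16747 + 1.23907 + 1.31507 + 1.39573 + 1.48133 + 19.09269 = 25.69135

25.69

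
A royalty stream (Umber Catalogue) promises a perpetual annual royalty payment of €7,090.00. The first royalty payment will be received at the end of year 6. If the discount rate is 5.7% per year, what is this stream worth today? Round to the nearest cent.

Value at end of year 5: C / r = €7,090.00 / 0.057 = €124,385.9649
Discount to today: PV = €124,385.9649 / (1 + 0.057)^5 = €124,385.9649 / 1.319395 = €94,274.98

€94274.98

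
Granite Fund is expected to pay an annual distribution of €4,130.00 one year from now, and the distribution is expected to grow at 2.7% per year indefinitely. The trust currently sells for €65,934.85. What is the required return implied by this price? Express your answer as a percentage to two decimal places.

8.96%

P = D₁/(r − g) ⇒ r = D₁/P + g = €4,130.0000/€65,934.85 + 0.027 = 0.062638 + 0.027 = 0.089638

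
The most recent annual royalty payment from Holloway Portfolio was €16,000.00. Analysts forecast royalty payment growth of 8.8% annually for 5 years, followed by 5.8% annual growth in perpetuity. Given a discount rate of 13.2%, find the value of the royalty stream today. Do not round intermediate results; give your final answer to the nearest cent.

€258764.05

D_1 = 17408.00000
D_2 = 18939.90400
D_3 = 20606.61555
D_4 = 22419.99772
D_5 = 24392.95752
Terminal value at year 5: TV = D_5×(1+g_2)/(r−g_2) = 25807.74906/0.074 = 348753.36562
P_0 = D_1/(1+r)^1 + D_2/(1+r)^2 + D_3/(1+r)^3 + D_4/(1+r)^4 + D_5/(1+r)^5 + TV/(1+r)^5
    = 15378.09187 + 14780.35685 + 14205.85535 + 13653.68429 + 13122.97572 + 187623.08525 = 258764.04934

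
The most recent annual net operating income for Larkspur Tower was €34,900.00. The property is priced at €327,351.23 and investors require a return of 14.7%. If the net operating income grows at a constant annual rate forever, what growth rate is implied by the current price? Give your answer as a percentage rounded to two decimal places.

3.65%

P = D₀(1+g)/(r−g) ⇒ P(r−g) = D₀(1+g) ⇒ g(P+D₀) = P·r − D₀
g = (P·r − D₀)/(P + D₀) = (€327,351.23×0.147 − €34,900.00) / (€327,351.23 + €34,900.00) = 0.036496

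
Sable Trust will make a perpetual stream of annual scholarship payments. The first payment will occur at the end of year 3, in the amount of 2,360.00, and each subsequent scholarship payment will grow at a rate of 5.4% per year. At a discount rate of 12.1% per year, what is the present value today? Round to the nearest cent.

28030.19

Value at end of year 2: C₁ / (r − g) = 2,360.00 / (0.121 − 0.054) = 35,223.8806
Discount to today: PV = 35,223.8806 / (1 + 0.121)^2 = 35,223.8806 / 1.256641 = 28,030.19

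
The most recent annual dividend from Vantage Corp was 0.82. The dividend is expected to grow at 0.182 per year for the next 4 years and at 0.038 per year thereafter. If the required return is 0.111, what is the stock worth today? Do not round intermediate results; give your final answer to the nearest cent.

D_1 = 0.96924
D_2 = 1.14564
D_3 = 1.35415
D_4 = 1.60060
Terminal value at year 4: TV = D_4×(1+g_2)/(r−g_2) = 1.66143/0.073 = 22.75927
P_0 = D_1/(1+r)^1 + D_2/(1+r)^2 + D_3/(1+r)^3 + D_4/(1+r)^4 + TV/(1+r)^4
    = 0.87240 + 0.92816 + 0.98747 + 1.05058 + 14.93833 = 18.77693

18.78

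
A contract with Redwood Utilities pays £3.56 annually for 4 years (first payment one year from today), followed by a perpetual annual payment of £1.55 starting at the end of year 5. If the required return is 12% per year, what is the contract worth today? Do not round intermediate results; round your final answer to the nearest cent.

PV of 4-year annuity: £3.56 × [1 − (1+0.12)^−4] / 0.12 = 10.81296
Perpetuity value at year 4: £1.55 / 0.12 = 12.91667
PV of perpetuity: 12.91667 / (1+0.12)^4 = 8.20878
Total PV = 10.81296 + 8.20878 = 19.02174

£19.02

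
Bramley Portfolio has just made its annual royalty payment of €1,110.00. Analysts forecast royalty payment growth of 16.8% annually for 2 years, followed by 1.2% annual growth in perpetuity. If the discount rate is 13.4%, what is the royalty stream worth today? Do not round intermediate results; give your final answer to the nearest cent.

D_1 = 1296.48000
D_2 = 1514.28864
Terminal value at year 2: TV = D_2×(1+g_2)/(r−g_2) = 1532.46010/0.122 = 12561.14839
P_0 = D_1/(1+r)^1 + D_2/(1+r)^2 + TV/(1+r)^2
    = 1143.28042 + 1177.55867 + 9767.94571 = 12088.78480

€12088.78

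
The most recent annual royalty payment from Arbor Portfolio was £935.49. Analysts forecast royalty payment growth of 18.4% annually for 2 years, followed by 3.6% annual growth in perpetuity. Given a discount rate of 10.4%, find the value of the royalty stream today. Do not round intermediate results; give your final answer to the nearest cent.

£18472.14

D_1 = 1107.62016
D_2 = 1311.42227
Terminal value at year 2: TV = D_2×(1+g_2)/(r−g_2) = 1358.63347/0.068 = 19979.90399
P_0 = D_1/(1+r)^1 + D_2/(1+r)^2 + TV/(1+r)^2
    = 1003.27913 + 1075.98052 + 16392.87964 = 18472.13928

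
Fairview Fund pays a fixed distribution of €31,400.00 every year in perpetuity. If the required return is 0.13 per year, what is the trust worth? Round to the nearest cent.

€241538.46

Level perpetuity: PV = C / r = €31,400.00 / 0.13 = €241,538.46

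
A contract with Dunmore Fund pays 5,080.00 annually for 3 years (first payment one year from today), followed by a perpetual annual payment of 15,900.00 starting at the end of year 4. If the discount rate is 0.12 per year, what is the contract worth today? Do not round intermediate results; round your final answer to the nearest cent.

106512.19

PV of 3-year annuity: 5,080.00 × [1 − (1+0.12)^−3] / 0.12 = 12201.30284
Perpetuity value at year 3: 15,900.00 / 0.12 = 132500.00000
PV of perpetuity: 132500.00000 / (1+0.12)^3 = 94310.88284
Total PV = 12201.30284 + 94310.88284 = 106512.18568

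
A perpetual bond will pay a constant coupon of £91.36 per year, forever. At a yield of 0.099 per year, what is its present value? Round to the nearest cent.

Level perpetuity: PV = C / r = £91.36 / 0.099 = £922.83

£922.83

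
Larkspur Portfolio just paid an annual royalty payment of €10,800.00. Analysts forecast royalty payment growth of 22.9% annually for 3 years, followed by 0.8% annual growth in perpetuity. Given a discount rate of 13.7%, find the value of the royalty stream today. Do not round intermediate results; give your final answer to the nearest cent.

€144510.14

D_1 = 13273.20000
D_2 = 16312.76280
D_3 = 20048.38548
Terminal value at year 3: TV = D_3×(1+g_2)/(r−g_2) = 20208.77257/0.129 = 156657.15167
P_0 = D_1/(1+r)^1 + D_2/(1+r)^2 + D_3/(1+r)^3 + TV/(1+r)^3
    = 11673.87863 + 12618.46687 + 13639.48618 + 106578.31061 = 144510.14229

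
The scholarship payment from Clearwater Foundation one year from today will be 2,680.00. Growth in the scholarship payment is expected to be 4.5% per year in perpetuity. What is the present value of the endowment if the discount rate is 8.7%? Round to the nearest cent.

Growing perpetuity: P = D₁ / (r − g) = 2,680.0000 / (0.087 − 0.045) = 63,809.52

63809.52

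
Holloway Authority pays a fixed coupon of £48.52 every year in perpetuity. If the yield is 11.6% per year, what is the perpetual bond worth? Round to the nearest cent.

Level perpetuity: PV = C / r = £48.52 / 0.116 = £418.28

£418.28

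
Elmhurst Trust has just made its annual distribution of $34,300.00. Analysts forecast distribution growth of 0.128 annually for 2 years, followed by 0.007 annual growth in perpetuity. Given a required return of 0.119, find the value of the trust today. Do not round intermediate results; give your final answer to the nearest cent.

D_1 = 38690.40000
D_2 = 43642.77120
Terminal value at year 2: TV = D_2×(1+g_2)/(r−g_2) = 43948.27060/0.112 = 392395.27320
P_0 = D_1/(1+r)^1 + D_2/(1+r)^2 + TV/(1+r)^2
    = 34575.87131 + 34853.96143 + 313374.45680 = 382804.28954

$382804.29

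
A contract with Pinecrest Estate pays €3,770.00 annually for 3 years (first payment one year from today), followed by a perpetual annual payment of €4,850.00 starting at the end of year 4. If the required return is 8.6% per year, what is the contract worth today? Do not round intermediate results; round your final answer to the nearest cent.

PV of 3-year annuity: €3,770.00 × [1 − (1+0.086)^−3] / 0.086 = 9611.42388
Perpetuity value at year 3: €4,850.00 / 0.086 = 56395.34884
PV of perpetuity: 56395.34884 / (1+0.086)^3 = 44030.51971
Total PV = 9611.42388 + 44030.51971 = 53641.94359

€53641.94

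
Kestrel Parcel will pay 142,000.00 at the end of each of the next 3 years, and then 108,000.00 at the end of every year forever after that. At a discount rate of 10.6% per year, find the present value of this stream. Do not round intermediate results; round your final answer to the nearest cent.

PV of 3-year annuity: 142,000.00 × [1 − (1+0.106)^−3] / 0.106 = 349435.91976
Perpetuity value at year 3: 108,000.00 / 0.106 = 1018867.92453
PV of perpetuity: 1018867.92453 / (1+0.106)^3 = 753099.76020
Total PV = 349435.91976 + 753099.76020 = 1102535.67996

1102535.68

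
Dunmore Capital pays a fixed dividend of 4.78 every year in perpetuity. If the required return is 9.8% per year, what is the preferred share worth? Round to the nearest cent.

48.78

Level perpetuity: PV = C / r = 4.78 / 0.098 = 48.78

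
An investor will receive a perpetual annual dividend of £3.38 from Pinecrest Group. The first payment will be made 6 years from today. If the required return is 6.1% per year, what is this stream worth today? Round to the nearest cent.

£41.21

Value at end of year 5: C / r = £3.38 / 0.061 = £55.4098
Discount to today: PV = £55.4098 / (1 + 0.061)^5 = £55.4098 / 1.344550 = £41.21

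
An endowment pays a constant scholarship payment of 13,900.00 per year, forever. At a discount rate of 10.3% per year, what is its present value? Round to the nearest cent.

Level perpetuity: PV = C / r = 13,900.00 / 0.103 = 134,951.46

134951.46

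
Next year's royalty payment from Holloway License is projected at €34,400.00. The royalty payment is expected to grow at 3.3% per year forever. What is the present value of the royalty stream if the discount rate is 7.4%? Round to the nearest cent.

€839024.39

Growing perpetuity: P = D₁ / (r − g) = €34,400.0000 / (0.074 − 0.033) = €839,024.39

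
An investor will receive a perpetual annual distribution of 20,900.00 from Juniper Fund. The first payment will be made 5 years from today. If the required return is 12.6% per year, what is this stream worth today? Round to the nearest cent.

103186.33

Value at end of year 4: C / r = 20,900.00 / 0.126 = 165,873.0159
Discount to today: PV = 165,873.0159 / (1 + 0.126)^4 = 165,873.0159 / 1.607510 = 103,186.33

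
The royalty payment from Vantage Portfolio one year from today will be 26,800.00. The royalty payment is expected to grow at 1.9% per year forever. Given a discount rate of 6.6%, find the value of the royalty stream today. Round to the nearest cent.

570212.77

Growing perpetuity: P = D₁ / (r − g) = 26,800.0000 / (0.066 − 0.019) = 570,212.77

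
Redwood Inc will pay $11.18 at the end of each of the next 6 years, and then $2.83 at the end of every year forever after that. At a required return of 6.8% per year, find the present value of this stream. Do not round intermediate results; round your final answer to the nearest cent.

$81.67

PV of 6-year annuity: $11.18 × [1 − (1+0.068)^−6] / 0.068 = 53.62054
Perpetuity value at year 6: $2.83 / 0.068 = 41.61765
PV of perpetuity: 41.61765 / (1+0.068)^6 = 28.04465
Total PV = 53.62054 + 28.04465 = 81.66519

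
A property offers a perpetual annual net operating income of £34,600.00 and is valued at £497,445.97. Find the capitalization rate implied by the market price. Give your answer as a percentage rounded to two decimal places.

6.96%

P = C/r ⇒ r = C/P = £34,600.00/£497,445.97 = 0.069555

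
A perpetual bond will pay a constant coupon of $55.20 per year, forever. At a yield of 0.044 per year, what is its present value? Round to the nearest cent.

$1254.55

Level perpetuity: PV = C / r = $55.20 / 0.044 = $1,254.55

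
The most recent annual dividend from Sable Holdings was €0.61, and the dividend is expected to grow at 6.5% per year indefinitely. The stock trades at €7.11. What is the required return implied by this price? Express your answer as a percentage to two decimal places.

D₁ = €0.61 × 1.065 = €0.6497
P = D₁/(r − g) ⇒ r = D₁/P + g = €0.6497/€7.11 + 0.065 = 0.091371 + 0.065 = 0.156371

15.64%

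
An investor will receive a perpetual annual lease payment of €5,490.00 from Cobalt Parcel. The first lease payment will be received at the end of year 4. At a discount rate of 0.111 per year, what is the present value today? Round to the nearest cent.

€36066.76

Value at end of year 3: C / r = €5,490.00 / 0.111 = €49,459.4595
Discount to today: PV = €49,459.4595 / (1 + 0.111)^3 = €49,459.4595 / 1.371331 = €36,066.76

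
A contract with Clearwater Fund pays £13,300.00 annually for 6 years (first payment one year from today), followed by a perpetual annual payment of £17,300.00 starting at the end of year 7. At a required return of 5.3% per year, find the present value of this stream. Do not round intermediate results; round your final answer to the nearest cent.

£306305.67

PV of 6-year annuity: £13,300.00 × [1 − (1+0.053)^−6] / 0.053 = 66863.84611
Perpetuity value at year 6: £17,300.00 / 0.053 = 326415.09434
PV of perpetuity: 326415.09434 / (1+0.053)^6 = 239441.82082
Total PV = 66863.84611 + 239441.82082 = 306305.66694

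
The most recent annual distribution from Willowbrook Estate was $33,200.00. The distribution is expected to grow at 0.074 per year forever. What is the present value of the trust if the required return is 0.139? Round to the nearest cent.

D₁ = D₀ × (1 + g) = $33,200.00 × 1.074 = $35,656.8000
Growing perpetuity: P = D₁ / (r − g) = $35,656.8000 / (0.139 − 0.074) = $548,566.15

$548566.15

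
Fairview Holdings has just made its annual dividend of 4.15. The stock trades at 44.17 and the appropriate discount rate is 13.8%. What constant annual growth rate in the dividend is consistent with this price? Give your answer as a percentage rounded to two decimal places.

4.03%

P = D₀(1+g)/(r−g) ⇒ P(r−g) = D₀(1+g) ⇒ g(P+D₀) = P·r − D₀
g = (P·r − D₀)/(P + D₀) = (44.17×0.138 − 4.15) / (44.17 + 4.15) = 0.040262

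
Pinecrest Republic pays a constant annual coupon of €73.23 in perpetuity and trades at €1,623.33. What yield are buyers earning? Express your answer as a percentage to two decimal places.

P = C/r ⇒ r = C/P = €73.23/€1,623.33 = 0.045111

4.51%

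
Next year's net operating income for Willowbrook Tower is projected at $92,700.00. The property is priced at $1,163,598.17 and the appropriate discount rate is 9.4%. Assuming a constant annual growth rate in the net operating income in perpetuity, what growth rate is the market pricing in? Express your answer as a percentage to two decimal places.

P = D₁/(r−g) ⇒ g = r − D₁/P = 0.094 − $92,700.00/$1,163,598.17 = 0.014333

1.43%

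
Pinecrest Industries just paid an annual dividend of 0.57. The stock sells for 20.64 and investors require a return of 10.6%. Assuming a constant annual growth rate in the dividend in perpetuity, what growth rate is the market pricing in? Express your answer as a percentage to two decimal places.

P = D₀(1+g)/(r−g) ⇒ P(r−g) = D₀(1+g) ⇒ g(P+D₀) = P·r − D₀
g = (P·r − D₀)/(P + D₀) = (20.64×0.106 − 0.57) / (20.64 + 0.57) = 0.076277

7.63%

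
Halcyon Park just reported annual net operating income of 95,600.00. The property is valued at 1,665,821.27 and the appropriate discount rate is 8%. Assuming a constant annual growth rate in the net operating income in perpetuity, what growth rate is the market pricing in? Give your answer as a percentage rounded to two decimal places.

2.14%

P = D₀(1+g)/(r−g) ⇒ P(r−g) = D₀(1+g) ⇒ g(P+D₀) = P·r − D₀
g = (P·r − D₀)/(P + D₀) = (1,665,821.27×0.08 − 95,600.00) / (1,665,821.27 + 95,600.00) = 0.021384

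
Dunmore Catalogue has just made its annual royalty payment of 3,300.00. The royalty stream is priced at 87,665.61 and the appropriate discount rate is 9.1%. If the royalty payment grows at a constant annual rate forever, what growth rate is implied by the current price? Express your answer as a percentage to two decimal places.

P = D₀(1+g)/(r−g) ⇒ P(r−g) = D₀(1+g) ⇒ g(P+D₀) = P·r − D₀
g = (P·r − D₀)/(P + D₀) = (87,665.61×0.091 − 3,300.00) / (87,665.61 + 3,300.00) = 0.051421

5.14%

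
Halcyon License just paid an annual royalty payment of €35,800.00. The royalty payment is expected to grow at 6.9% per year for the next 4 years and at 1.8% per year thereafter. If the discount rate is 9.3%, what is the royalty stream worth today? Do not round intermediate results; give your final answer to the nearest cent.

D_1 = 38270.20000
D_2 = 40910.84380
D_3 = 43733.69202
D_4 = 46751.31677
Terminal value at year 4: TV = D_4×(1+g_2)/(r−g_2) = 47592.84047/0.075 = 634571.20631
P_0 = D_1/(1+r)^1 + D_2/(1+r)^2 + D_3/(1+r)^3 + D_4/(1+r)^4 + TV/(1+r)^4
    = 35013.90668 + 34245.07433 + 33493.12393 + 32757.68480 + 444630.97496 = 580140.76469

€580140.76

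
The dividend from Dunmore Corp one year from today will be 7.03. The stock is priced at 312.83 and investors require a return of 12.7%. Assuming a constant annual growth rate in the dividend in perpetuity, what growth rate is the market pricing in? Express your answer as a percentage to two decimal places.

P = D₁/(r−g) ⇒ g = r − D₁/P = 0.127 − 7.03/312.83 = 0.104528

10.45%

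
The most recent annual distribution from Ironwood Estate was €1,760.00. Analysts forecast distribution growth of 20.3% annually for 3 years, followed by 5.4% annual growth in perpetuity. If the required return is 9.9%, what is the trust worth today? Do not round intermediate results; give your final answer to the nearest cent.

€60412.37

D_1 = 2117.28000
D_2 = 2547.08784
D_3 = 3064.14667
Terminal value at year 3: TV = D_3×(1+g_2)/(r−g_2) = 3229.61059/0.045 = 71769.12426
P_0 = D_1/(1+r)^1 + D_2/(1+r)^2 + D_3/(1+r)^3 + TV/(1+r)^3
    = 1926.55141 + 2108.86383 + 2308.42874 + 54068.53092 = 60412.37490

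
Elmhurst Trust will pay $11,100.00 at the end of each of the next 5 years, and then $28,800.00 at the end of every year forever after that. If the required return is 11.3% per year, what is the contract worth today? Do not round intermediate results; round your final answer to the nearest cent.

$189940.58

PV of 5-year annuity: $11,100.00 × [1 − (1+0.113)^−5] / 0.113 = 40716.73203
Perpetuity value at year 5: $28,800.00 / 0.113 = 254867.25664
PV of perpetuity: 254867.25664 / (1+0.113)^5 = 149223.84379
Total PV = 40716.73203 + 149223.84379 = 189940.57583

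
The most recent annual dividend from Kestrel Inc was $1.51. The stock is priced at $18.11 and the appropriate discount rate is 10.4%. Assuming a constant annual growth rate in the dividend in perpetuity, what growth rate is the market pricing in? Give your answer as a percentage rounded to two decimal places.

1.90%

P = D₀(1+g)/(r−g) ⇒ P(r−g) = D₀(1+g) ⇒ g(P+D₀) = P·r − D₀
g = (P·r − D₀)/(P + D₀) = ($18.11×0.104 − $1.51) / ($18.11 + $1.51) = 0.019034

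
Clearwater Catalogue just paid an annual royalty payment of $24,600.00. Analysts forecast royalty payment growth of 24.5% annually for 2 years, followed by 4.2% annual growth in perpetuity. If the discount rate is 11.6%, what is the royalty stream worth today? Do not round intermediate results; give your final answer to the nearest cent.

D_1 = 30627.00000
D_2 = 38130.61500
Terminal value at year 2: TV = D_2×(1+g_2)/(r−g_2) = 39732.10083/0.074 = 536920.28149
P_0 = D_1/(1+r)^1 + D_2/(1+r)^2 + TV/(1+r)^2
    = 27443.54839 + 30615.78651 + 431103.37217 = 489162.70706

$489162.71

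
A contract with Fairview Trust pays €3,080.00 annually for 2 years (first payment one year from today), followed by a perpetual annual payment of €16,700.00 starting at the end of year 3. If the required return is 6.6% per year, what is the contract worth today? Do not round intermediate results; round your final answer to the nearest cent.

€228267.89

PV of 2-year annuity: €3,080.00 × [1 − (1+0.066)^−2] / 0.066 = 5599.72403
Perpetuity value at year 2: €16,700.00 / 0.066 = 253030.30303
PV of perpetuity: 253030.30303 / (1+0.066)^2 = 222668.16300
Total PV = 5599.72403 + 222668.16300 = 228267.88703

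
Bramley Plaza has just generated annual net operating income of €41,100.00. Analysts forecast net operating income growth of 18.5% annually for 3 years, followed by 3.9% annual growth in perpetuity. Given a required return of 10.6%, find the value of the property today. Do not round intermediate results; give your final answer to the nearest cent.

D_1 = 48703.50000
D_2 = 57713.64750
D_3 = 68390.67229
Terminal value at year 3: TV = D_3×(1+g_2)/(r−g_2) = 71057.90851/0.067 = 1060565.79861
P_0 = D_1/(1+r)^1 + D_2/(1+r)^2 + D_3/(1+r)^3 + TV/(1+r)^3
    = 44035.71429 + 47181.12245 + 50551.20262 + 783920.88845 = 925688.92781

€925688.93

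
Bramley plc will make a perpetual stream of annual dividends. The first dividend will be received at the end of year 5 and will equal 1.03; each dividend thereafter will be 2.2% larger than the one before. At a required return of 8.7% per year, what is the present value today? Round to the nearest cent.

Value at end of year 4: C₁ / (r − g) = 1.03 / (0.087 − 0.022) = 15.8462
Discount to today: PV = 15.8462 / (1 + 0.087)^4 = 15.8462 / 1.396105 = 11.35

11.35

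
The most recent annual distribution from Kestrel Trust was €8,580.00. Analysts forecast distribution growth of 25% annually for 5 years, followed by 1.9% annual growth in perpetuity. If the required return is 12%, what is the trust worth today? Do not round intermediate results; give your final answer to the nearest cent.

D_1 = 10725.00000
D_2 = 13406.25000
D_3 = 16757.81250
D_4 = 20947.26562
D_5 = 26184.08203
Terminal value at year 5: TV = D_5×(1+g_2)/(r−g_2) = 26681.57959/0.101 = 264174.05534
P_0 = D_1/(1+r)^1 + D_2/(1+r)^2 + D_3/(1+r)^3 + D_4/(1+r)^4 + D_5/(1+r)^5 + TV/(1+r)^5
    = 9575.89286 + 10687.38042 + 11927.87993 + 13312.36600 + 14857.55134 + 149899.45359 = 210260.52413

€210260.52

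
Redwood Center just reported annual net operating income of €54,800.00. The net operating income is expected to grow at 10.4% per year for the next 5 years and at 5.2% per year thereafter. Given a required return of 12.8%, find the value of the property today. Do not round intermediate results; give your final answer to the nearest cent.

€938211.39

D_1 = 60499.20000
D_2 = 66791.11680
D_3 = 73737.39295
D_4 = 81406.08181
D_5 = 89872.31432
Terminal value at year 5: TV = D_5×(1+g_2)/(r−g_2) = 94545.67467/0.076 = 1244022.03509
P_0 = D_1/(1+r)^1 + D_2/(1+r)^2 + D_3/(1+r)^3 + D_4/(1+r)^4 + D_5/(1+r)^5 + TV/(1+r)^5
    = 53634.04255 + 52492.89271 + 51376.02265 + 50282.91579 + 49213.06652 + 681212.44705 = 938211.38727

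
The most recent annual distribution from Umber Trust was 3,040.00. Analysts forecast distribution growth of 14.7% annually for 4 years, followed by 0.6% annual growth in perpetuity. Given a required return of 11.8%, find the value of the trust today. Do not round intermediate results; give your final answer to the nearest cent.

43220.29

D_1 = 3486.88000
D_2 = 3999.45136
D_3 = 4587.37071
D_4 = 5261.71420
Terminal value at year 4: TV = D_4×(1+g_2)/(r−g_2) = 5293.28449/0.112 = 47261.46866
P_0 = D_1/(1+r)^1 + D_2/(1+r)^2 + D_3/(1+r)^3 + D_4/(1+r)^4 + TV/(1+r)^4
    = 3118.85510 + 3199.75563 + 3282.75466 + 3367.90662 + 30251.01835 = 43220.29036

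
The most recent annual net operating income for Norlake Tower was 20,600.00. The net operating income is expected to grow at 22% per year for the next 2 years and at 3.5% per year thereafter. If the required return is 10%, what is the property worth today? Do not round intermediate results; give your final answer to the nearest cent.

D_1 = 25132.00000
D_2 = 30661.04000
Terminal value at year 2: TV = D_2×(1+g_2)/(r−g_2) = 31734.17640/0.065 = 488218.09846
P_0 = D_1/(1+r)^1 + D_2/(1+r)^2 + TV/(1+r)^2
    = 22847.27273 + 25339.70248 + 403486.03179 = 451673.00699

451673.01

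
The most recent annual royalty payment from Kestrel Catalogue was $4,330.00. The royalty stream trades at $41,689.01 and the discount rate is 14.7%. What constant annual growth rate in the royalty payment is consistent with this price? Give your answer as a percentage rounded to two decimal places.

P = D₀(1+g)/(r−g) ⇒ P(r−g) = D₀(1+g) ⇒ g(P+D₀) = P·r − D₀
g = (P·r − D₀)/(P + D₀) = ($41,689.01×0.147 − $4,330.00) / ($41,689.01 + $4,330.00) = 0.039077

3.91%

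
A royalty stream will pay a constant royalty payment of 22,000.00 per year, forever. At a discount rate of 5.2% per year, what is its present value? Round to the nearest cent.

423076.92

Level perpetuity: PV = C / r = 22,000.00 / 0.052 = 423,076.92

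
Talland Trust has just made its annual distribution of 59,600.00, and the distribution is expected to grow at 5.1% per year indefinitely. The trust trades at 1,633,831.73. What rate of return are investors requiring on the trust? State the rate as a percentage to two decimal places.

D₁ = 59,600.00 × 1.051 = 62,639.6000
P = D₁/(r − g) ⇒ r = D₁/P + g = 62,639.6000/1,633,831.73 + 0.051 = 0.038339 + 0.051 = 0.089339

8.93%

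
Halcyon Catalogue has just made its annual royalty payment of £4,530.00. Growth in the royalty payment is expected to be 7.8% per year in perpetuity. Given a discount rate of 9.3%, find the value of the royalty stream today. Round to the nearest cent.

D₁ = D₀ × (1 + g) = £4,530.00 × 1.078 = £4,883.3400
Growing perpetuity: P = D₁ / (r − g) = £4,883.3400 / (0.093 − 0.078) = £325,556.00

£325556.00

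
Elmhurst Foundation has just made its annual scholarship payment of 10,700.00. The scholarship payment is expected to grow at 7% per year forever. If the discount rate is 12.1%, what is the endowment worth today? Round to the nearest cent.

224490.20

D₁ = D₀ × (1 + g) = 10,700.00 × 1.07 = 11,449.0000
Growing perpetuity: P = D₁ / (r − g) = 11,449.0000 / (0.121 − 0.07) = 224,490.20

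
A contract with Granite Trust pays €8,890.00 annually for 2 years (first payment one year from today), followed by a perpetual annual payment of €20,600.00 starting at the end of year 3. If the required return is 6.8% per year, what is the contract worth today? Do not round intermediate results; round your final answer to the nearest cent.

PV of 2-year annuity: €8,890.00 × [1 − (1+0.068)^−2] / 0.068 = 16117.94947
Perpetuity value at year 2: €20,600.00 / 0.068 = 302941.17647
PV of perpetuity: 302941.17647 / (1+0.068)^2 = 265592.49715
Total PV = 16117.94947 + 265592.49715 = 281710.44662

€281710.45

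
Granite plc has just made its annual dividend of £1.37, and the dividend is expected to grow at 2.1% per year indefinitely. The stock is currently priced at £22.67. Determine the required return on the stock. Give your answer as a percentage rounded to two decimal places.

8.27%

D₁ = £1.37 × 1.021 = £1.3988
P = D₁/(r − g) ⇒ r = D₁/P + g = £1.3988/£22.67 + 0.021 = 0.061701 + 0.021 = 0.082701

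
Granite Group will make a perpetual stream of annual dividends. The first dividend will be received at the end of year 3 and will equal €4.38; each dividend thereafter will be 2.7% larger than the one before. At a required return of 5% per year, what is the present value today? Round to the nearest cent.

€172.73

Value at end of year 2: C₁ / (r − g) = €4.38 / (0.05 − 0.027) = €190.4348
Discount to today: PV = €190.4348 / (1 + 0.05)^2 = €190.4348 / 1.102500 = €172.73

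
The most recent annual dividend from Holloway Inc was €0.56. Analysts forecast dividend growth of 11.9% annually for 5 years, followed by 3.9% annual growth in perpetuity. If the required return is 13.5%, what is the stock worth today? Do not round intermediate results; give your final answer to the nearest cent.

€8.33

D_1 = 0.62664
D_2 = 0.70121
D_3 = 0.78465
D_4 = 0.87803
D_5 = 0.98251
Terminal value at year 5: TV = D_5×(1+g_2)/(r−g_2) = 1.02083/0.096 = 10.63366
P_0 = D_1/(1+r)^1 + D_2/(1+r)^2 + D_3/(1+r)^3 + D_4/(1+r)^4 + D_5/(1+r)^5 + TV/(1+r)^5
    = 0.55211 + 0.54432 + 0.53665 + 0.52908 + 0.52163 + 5.64551 = 8.32930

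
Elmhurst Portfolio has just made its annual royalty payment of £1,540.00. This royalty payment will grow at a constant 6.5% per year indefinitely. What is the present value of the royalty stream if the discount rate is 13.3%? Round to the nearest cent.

D₁ = D₀ × (1 + g) = £1,540.00 × 1.065 = £1,640.1000
Growing perpetuity: P = D₁ / (r − g) = £1,640.1000 / (0.133 − 0.065) = £24,119.12

£24119.12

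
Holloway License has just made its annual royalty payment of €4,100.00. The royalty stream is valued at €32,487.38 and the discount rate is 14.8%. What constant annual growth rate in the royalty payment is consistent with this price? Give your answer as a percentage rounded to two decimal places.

1.94%

P = D₀(1+g)/(r−g) ⇒ P(r−g) = D₀(1+g) ⇒ g(P+D₀) = P·r − D₀
g = (P·r − D₀)/(P + D₀) = (€32,487.38×0.148 − €4,100.00) / (€32,487.38 + €4,100.00) = 0.019355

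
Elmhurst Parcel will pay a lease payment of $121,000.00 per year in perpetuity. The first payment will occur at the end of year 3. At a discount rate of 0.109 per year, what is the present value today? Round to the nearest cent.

$902600.94

Value at end of year 2: C / r = $121,000.00 / 0.109 = $1,110,091.7431
Discount to today: PV = $1,110,091.7431 / (1 + 0.109)^2 = $1,110,091.7431 / 1.229881 = $902,600.94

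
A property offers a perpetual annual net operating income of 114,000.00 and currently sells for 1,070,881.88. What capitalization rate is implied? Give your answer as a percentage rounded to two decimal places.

P = C/r ⇒ r = C/P = 114,000.00/1,070,881.88 = 0.106454

10.65%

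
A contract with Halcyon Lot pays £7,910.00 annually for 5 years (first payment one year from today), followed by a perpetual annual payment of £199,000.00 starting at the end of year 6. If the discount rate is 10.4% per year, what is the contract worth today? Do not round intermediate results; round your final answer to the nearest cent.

£1196421.97

PV of 5-year annuity: £7,910.00 × [1 − (1+0.104)^−5] / 0.104 = 29681.21286
Perpetuity value at year 5: £199,000.00 / 0.104 = 1913461.53846
PV of perpetuity: 1913461.53846 / (1+0.104)^5 = 1166740.75991
Total PV = 29681.21286 + 1166740.75991 = 1196421.97277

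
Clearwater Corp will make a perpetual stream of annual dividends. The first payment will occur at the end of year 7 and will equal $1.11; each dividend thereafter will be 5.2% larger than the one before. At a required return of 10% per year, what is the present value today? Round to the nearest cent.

$13.05

Value at end of year 6: C₁ / (r − g) = $1.11 / (0.1 − 0.052) = $23.1250
Discount to today: PV = $23.1250 / (1 + 0.1)^6 = $23.1250 / 1.771561 = $13.05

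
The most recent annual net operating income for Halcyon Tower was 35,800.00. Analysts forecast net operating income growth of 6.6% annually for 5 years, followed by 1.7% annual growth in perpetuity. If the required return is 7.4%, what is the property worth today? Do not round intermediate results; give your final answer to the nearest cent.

D_1 = 38162.80000
D_2 = 40681.54480
D_3 = 43366.52676
D_4 = 46228.71752
D_5 = 49279.81288
Terminal value at year 5: TV = D_5×(1+g_2)/(r−g_2) = 50117.56970/0.057 = 879255.60874
P_0 = D_1/(1+r)^1 + D_2/(1+r)^2 + D_3/(1+r)^3 + D_4/(1+r)^4 + D_5/(1+r)^5 + TV/(1+r)^5
    = 35533.33333 + 35268.65301 + 35005.94424 + 34745.19232 + 34486.38270 + 615309.67023 = 790349.17583

790349.18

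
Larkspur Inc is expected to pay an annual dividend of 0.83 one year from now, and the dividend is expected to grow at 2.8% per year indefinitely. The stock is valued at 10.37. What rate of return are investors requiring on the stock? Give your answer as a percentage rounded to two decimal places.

10.80%

P = D₁/(r − g) ⇒ r = D₁/P + g = 0.8300/10.37 + 0.028 = 0.080039 + 0.028 = 0.108039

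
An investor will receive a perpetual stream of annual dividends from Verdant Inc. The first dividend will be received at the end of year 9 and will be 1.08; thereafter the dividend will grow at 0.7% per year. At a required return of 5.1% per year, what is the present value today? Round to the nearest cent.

Value at end of year 8: C₁ / (r − g) = 1.08 / (0.051 − 0.007) = 24.5455
Discount to today: PV = 24.5455 / (1 + 0.051)^8 = 24.5455 / 1.488750 = 16.49

16.49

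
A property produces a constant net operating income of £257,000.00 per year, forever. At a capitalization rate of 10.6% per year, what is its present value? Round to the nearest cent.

Level perpetuity: PV = C / r = £257,000.00 / 0.106 = £2,424,528.30

£2424528.30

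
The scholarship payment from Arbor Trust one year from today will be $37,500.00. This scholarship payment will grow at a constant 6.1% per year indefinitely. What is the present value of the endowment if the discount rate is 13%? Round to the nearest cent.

$543478.26

Growing perpetuity: P = D₁ / (r − g) = $37,500.0000 / (0.13 − 0.061) = $543,478.26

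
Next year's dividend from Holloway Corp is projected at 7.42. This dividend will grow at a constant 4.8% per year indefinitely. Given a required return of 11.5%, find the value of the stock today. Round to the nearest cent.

Growing perpetuity: P = D₁ / (r − g) = 7.4200 / (0.115 − 0.048) = 110.75

110.75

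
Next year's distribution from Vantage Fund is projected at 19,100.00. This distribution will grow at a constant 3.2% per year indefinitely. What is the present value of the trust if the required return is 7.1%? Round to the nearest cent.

Growing perpetuity: P = D₁ / (r − g) = 19,100.0000 / (0.071 − 0.032) = 489,743.59

489743.59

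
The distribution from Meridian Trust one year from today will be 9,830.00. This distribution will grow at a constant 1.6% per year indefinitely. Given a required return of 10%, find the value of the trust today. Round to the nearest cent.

117023.81

Growing perpetuity: P = D₁ / (r − g) = 9,830.0000 / (0.1 − 0.016) = 117,023.81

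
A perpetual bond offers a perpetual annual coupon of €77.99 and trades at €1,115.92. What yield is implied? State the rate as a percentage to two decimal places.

P = C/r ⇒ r = C/P = €77.99/€1,115.92 = 0.069889

6.99%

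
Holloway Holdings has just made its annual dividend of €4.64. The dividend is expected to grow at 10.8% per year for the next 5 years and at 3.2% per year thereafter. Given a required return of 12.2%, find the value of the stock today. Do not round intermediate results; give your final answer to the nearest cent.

€72.31

D_1 = 5.14112
D_2 = 5.69636
D_3 = 6.31157
D_4 = 6.99322
D_5 = 7.74848
Terminal value at year 5: TV = D_5×(1+g_2)/(r−g_2) = 7.99644/0.09 = 88.84929
P_0 = D_1/(1+r)^1 + D_2/(1+r)^2 + D_3/(1+r)^3 + D_4/(1+r)^4 + D_5/(1+r)^5 + TV/(1+r)^5
    = 4.58210 + 4.52493 + 4.46847 + 4.41271 + 4.35765 + 49.96774 = 72.31360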